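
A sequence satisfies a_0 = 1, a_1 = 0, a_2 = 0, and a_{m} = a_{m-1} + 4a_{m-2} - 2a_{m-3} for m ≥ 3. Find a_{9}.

The ordinary generating function has denominator 1 - q - 4q^2 + 2q^3.
Iterating the recurrence: a_0,…,a_{9} = 1, 0, 0, -2, -2, -10, -14, -50, -86, -258.

-258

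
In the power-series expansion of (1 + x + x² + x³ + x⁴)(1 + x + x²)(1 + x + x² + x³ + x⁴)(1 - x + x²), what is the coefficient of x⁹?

(1 + x + x² + x³ + x⁴) has coefficients 1,1,1,1,1 for degrees 0…4.
(1 + x + x²) has coefficients 1,1,1,0,0,0,0,0,0,0 for degrees 0…9.
Multiplying by (1 + x + x² + x³ + x⁴) gives running coefficients 1,2,3,3,3,2,1,0,0,0 for degrees 0…9.
Finally multiplying by (1 - x + x²), the product of all factors after the first has coefficients 1,1,2,2,3,2,2,1,1,0 for degrees 0…9.
[x⁹] = 1·0 + 1·1 + 1·1 + 1·2 + 1·2 = 6.

6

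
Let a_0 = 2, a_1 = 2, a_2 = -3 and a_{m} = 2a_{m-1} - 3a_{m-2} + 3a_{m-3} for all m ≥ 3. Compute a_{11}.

-57

The ordinary generating function has denominator 1 - 2y + 3y^2 - 3y^3.
Iterating the recurrence: a_0,…,a_{11} = 2, 2, -3, -6, 3, 15, 3, -30, -24, 51, 84, -57.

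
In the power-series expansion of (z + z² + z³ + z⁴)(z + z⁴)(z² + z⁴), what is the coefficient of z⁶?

(z + z² + z³ + z⁴) has coefficients 0,1,1,1,1 for degrees 0…4.
(z + z⁴) has coefficients 0,1,0,0,1,0,0 for degrees 0…6.
Finally multiplying by (z² + z⁴), the product of all factors after the first has coefficients 0,0,0,1,0,1,1 for degrees 0…6.
[z⁶] = 1·1 + 1·0 + 1·1 + 1·0 = 2.

2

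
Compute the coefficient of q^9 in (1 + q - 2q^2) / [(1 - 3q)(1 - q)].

The denominator gives the recurrence a_n = 4a_(n−1) − 3a_(n−2) for n ≥ 3; the numerator fixes a_0 = 1, a_1 = 5, a_2 = 15.
Iterating: 1, 5, 15, 45, 135, 405, 1215, 3645, 10935, 32805, so a_9 = 32805.

32805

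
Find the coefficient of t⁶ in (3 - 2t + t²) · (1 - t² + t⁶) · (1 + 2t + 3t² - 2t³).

-4

(3 - 2t + t²) has coefficients 3,-2,1 for degrees 0…2.
(1 - t² + t⁶) has coefficients 1,0,-1,0,0,0,1 for degrees 0…6.
Finally multiplying by (1 + 2t + 3t² - 2t³), the product of all factors after the first has coefficients 1,2,2,-4,-3,2,1 for degrees 0…6.
[t⁶] = 3·1 − 2·2 + 1·(-3) = -4.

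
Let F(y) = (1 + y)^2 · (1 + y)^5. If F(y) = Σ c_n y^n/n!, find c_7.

5040

The EGF product rule gives c_7 = Σ_{k_1+k_2=7} C(7; k_1,k_2) · ∏ g_i(k_i), where (1+y)^2 gives the falling factorial (2)_k; (1+y)^5 gives the falling factorial (5)_k.
g_1(k) for k = 0…7: 1, 2, 2, 0, 0, 0, 0, 0.
g_2(k) for k = 0…7: 1, 5, 20, 60, 120, 120, 0, 0.
c_7 = Σ_k C(7,k)·g_1(k)·g_2(7−k) = 21·2·120 = 5040.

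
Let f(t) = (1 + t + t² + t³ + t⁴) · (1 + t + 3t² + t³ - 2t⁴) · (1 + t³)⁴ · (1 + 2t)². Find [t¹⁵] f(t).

82

(1 + t + t² + t³ + t⁴) has coefficients 1,1,1,1,1 for degrees 0…4.
(1 + t + 3t² + t³ - 2t⁴) has coefficients 1,1,3,1,-2,0,0,0,0,0,0,0,0,0,0,0 for degrees 0…15.
Multiplying by (1 + t³)⁴ gives running coefficients 1,1,3,5,2,12,10,-2,18,10,-8,12,5,-7,3,1 for degrees 0…15.
Finally multiplying by (1 + 2t)², the product of all factors after the first has coefficients 1,5,11,21,34,40,66,86,50,74,104,20,21,61,-5,-15 for degrees 0…15.
[t¹⁵] = 1·(-15) + 1·(-5) + 1·61 + 1·21 + 1·20 = 82.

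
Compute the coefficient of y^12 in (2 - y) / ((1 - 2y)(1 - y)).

The denominator gives the recurrence a_n = 3a_(n−1) − 2a_(n−2) for n ≥ 3; the numerator fixes a_0 = 2, a_1 = 5, a_2 = 11.
Iterating: 2, 5, 11, 23, 47, 95, 191, 383, 767, 1535, 3071, 6143, 12287, so a_12 = 12287.

12287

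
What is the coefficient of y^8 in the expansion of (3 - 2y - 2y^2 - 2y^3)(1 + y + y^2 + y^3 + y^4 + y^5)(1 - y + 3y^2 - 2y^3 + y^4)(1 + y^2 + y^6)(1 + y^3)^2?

(3 - 2y - 2y^2 - 2y^3) has coefficients 3,-2,-2,-2 for degrees 0…3.
(1 + y + y^2 + y^3 + y^4 + y^5) has coefficients 1,1,1,1,1,1,0,0,0 for degrees 0…8.
Multiplying by (1 - y + 3y^2 - 2y^3 + y^4) gives running coefficients 1,0,3,1,2,2,1,2,-1 for degrees 0…8.
Multiplying by (1 + y^2 + y^6) gives running coefficients 1,0,4,1,5,3,4,4,3 for degrees 0…8.
Finally multiplying by (1 + y^3)^2, the product of all factors after the first has coefficients 1,0,4,3,5,11,7,14,13 for degrees 0…8.
[y^8] = 3·13 − 2·14 − 2·7 − 2·11 = -25.

-25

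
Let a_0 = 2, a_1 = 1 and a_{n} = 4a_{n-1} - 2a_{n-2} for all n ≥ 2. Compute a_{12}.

-152192

The ordinary generating function has denominator 1 - 4q + 2q^2.
Iterating the recurrence: a_0,…,a_{12} = 2, 1, 0, -2, -8, -28, -96, -328, -1120, -3824, -13056, -44576, -152192.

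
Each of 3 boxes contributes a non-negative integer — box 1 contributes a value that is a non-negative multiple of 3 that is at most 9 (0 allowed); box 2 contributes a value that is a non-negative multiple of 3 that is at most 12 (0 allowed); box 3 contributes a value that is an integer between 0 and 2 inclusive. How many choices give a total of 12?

The generating function for the choices is (1 + x^3 + x^6 + x^9)·(1 + x^3 + x^6 + x^9 + x^12)·(1 + x + x^2); the count is [x^12].
(1 + x^3 + x^6 + x^9) has coefficients 1,0,0,1,0,0,1,0,0,1 for degrees 0…9.
(1 + x^3 + x^6 + x^9 + x^12) has coefficients 1,0,0,1,0,0,1,0,0,1,0,0,1 for degrees 0…12.
Finally multiplying by (1 + x + x^2), the product of all factors after the first has coefficients 1,1,1,1,1,1,1,1,1,1,1,1,1 for degrees 0…12.
[x^12] = 1·1 + 1·1 + 1·1 + 1·1 = 4.

4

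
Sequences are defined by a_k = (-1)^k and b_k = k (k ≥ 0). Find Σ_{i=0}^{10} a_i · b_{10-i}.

5

Write out a_i and b_{10-i} for i = 0,…,10 and sum the products.
Σ = 1·10 − 1·9 + 1·8 − 1·7 + 1·6 − 1·5 + 1·4 − 1·3 + 1·2 − 1·1 + 1·0 = 5.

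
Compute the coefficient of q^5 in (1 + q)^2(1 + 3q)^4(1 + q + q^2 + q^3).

928

(1 + q)^2 has coefficients 1,2,1 for degrees 0…2.
(1 + 3q)^4 has coefficients 1,12,54,108,81,0 for degrees 0…5.
Finally multiplying by (1 + q + q^2 + q^3), the product of all factors after the first has coefficients 1,13,67,175,255,243 for degrees 0…5.
[q^5] = 1·243 + 2·255 + 1·175 = 928.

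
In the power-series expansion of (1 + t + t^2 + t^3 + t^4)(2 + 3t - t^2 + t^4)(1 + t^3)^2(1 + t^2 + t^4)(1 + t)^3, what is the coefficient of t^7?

(1 + t + t^2 + t^3 + t^4) has coefficients 1,1,1,1,1 for degrees 0…4.
(2 + 3t - t^2 + t^4) has coefficients 2,3,-1,0,1,0,0,0 for degrees 0…7.
Multiplying by (1 + t^3)^2 gives running coefficients 2,3,-1,4,7,-2,2,5 for degrees 0…7.
Multiplying by (1 + t^2 + t^4) gives running coefficients 2,3,1,7,8,5,8,7 for degrees 0…7.
Finally multiplying by (1 + t)^3, the product of all factors after the first has coefficients 2,9,16,21,35,51,54,54 for degrees 0…7.
[t^7] = 1·54 + 1·54 + 1·51 + 1·35 + 1·21 = 215.

215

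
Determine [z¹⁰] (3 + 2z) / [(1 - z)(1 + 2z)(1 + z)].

The denominator gives the recurrence a_n = −2a_(n−1) + a_(n−2) + 2a_(n−3) for n ≥ 3; the numerator fixes a_0 = 3, a_1 = -4, a_2 = 11.
Iterating: 3, -4, 11, -20, 43, -84, 171, -340, 683, -1364, 2731, so a_10 = 2731.

2731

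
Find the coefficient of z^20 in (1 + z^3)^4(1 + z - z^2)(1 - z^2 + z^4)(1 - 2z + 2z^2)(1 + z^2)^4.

(1 + z^3)^4 has coefficients 1,0,0,4,0,0,6,0,0,4,0,0,1 for degrees 0…12.
(1 + z - z^2) has coefficients 1,1,-1,0,0,0,0,0,0,0,0,0,0,0,0,0,0,0,0,0,0 for degrees 0…20.
Multiplying by (1 - z^2 + z^4) gives running coefficients 1,1,-2,-1,2,1,-1,0,0,0,0,0,0,0,0,0,0,0,0,0,0 for degrees 0…20.
Multiplying by (1 - 2z + 2z^2) gives running coefficients 1,-1,-2,5,0,-5,1,4,-2,0,0,0,0,0,0,0,0,0,0,0,0 for degrees 0…20.
Finally multiplying by (1 + z^2)^4, the product of all factors after the first has coefficients 1,-1,2,1,-2,9,-7,10,-5,5,-4,9,-8,11,-7,4,-2,0,0,0,0 for degrees 0…20.
[z^20] = 1·0 + 4·0 + 6·(-7) + 4·9 + 1·(-5) = -11.

-11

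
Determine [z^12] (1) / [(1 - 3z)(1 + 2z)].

Partial fractions give a closed form: a_n = (3/5)·3^n + (2/5)·(-2)^n.
At n = 12: a_12 = 320503.

320503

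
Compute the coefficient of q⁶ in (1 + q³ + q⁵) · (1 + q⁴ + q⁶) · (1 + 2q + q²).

4

(1 + q³ + q⁵) has coefficients 1,0,0,1,0,1 for degrees 0…5.
(1 + q⁴ + q⁶) has coefficients 1,0,0,0,1,0,1 for degrees 0…6.
Finally multiplying by (1 + 2q + q²), the product of all factors after the first has coefficients 1,2,1,0,1,2,2 for degrees 0…6.
[q⁶] = 1·2 + 1·0 + 1·2 = 4.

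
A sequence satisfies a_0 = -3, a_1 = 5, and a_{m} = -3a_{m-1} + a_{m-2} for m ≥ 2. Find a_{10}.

-253095

The ordinary generating function has denominator 1 + 3q - q^2.
Iterating the recurrence: a_0,…,a_{10} = -3, 5, -18, 59, -195, 644, -2127, 7025, -23202, 76631, -253095.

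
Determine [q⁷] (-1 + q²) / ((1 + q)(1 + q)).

The denominator gives the recurrence a_n = −2a_(n−1) − a_(n−2) for n ≥ 3; the numerator fixes a_0 = -1, a_1 = 2, a_2 = -2.
Iterating: -1, 2, -2, 2, -2, 2, -2, 2, so a_7 = 2.

2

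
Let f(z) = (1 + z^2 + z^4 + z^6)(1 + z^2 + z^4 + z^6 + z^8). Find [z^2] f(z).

(1 + z^2 + z^4 + z^6) has coefficients 1,0,1 for degrees 0…2.
(1 + z^2 + z^4 + z^6 + z^8) has coefficients 1,0,1 for degrees 0…2.
[z^2] = 1·1 + 1·1 = 2.

2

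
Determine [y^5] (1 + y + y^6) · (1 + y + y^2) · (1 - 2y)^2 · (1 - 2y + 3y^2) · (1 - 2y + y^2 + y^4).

2

(1 + y + y^6) has coefficients 1,1,0,0,0,0 for degrees 0…5.
(1 + y + y^2) has coefficients 1,1,1,0,0,0 for degrees 0…5.
Multiplying by (1 - 2y)^2 gives running coefficients 1,-3,1,0,4,0 for degrees 0…5.
Multiplying by (1 - 2y + 3y^2) gives running coefficients 1,-5,10,-11,7,-8 for degrees 0…5.
Finally multiplying by (1 - 2y + y^2 + y^4), the product of all factors after the first has coefficients 1,-7,21,-36,40,-38 for degrees 0…5.
[y^5] = 1·(-38) + 1·40 = 2.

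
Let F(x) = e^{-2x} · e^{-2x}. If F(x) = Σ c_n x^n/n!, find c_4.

256

The EGF product rule gives c_4 = Σ_{k_1+k_2=4} C(4; k_1,k_2) · ∏ g_i(k_i), where e^{-2x} gives (-2)^k; e^{-2x} gives (-2)^k.
g_1(k) for k = 0…4: 1, -2, 4, -8, 16.
g_2(k) for k = 0…4: 1, -2, 4, -8, 16.
c_4 = Σ_k C(4,k)·g_1(k)·g_2(4−k) = 1·1·16 + 4·(-2)·(-8) + 6·4·4 + 4·(-8)·(-2) + 1·16·1 = 16 + 64 + 96 + 64 + 16 = 256.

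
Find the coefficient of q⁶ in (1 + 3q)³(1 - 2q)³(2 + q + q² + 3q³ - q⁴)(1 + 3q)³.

(1 + 3q)³ has coefficients 1,9,27,27 for degrees 0…3.
(1 - 2q)³ has coefficients 1,-6,12,-8,0,0,0 for degrees 0…6.
Multiplying by (2 + q + q² + 3q³ - q⁴) gives running coefficients 2,-11,19,-7,-15,34,-36 for degrees 0…6.
Finally multiplying by (1 + 3q)³, the product of all factors after the first has coefficients 2,7,-26,-79,138,223,-324 for degrees 0…6.
[q⁶] = 1·(-324) + 9·223 + 27·138 + 27·(-79) = 3276.

3276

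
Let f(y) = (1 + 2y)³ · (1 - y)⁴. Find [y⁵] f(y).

6

(1 + 2y)³ has coefficients 1,6,12,8 for degrees 0…3.
(1 - y)⁴ has coefficients 1,-4,6,-4,1,0 for degrees 0…5.
[y⁵] = 1·0 + 6·1 + 12·(-4) + 8·6 = 6.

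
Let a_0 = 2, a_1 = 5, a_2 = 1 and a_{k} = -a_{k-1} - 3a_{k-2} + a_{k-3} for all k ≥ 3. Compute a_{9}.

The ordinary generating function has denominator 1 + y + 3y^2 - y^3.
Iterating the recurrence: a_0,…,a_{9} = 2, 5, 1, -14, 16, 27, -89, 24, 270, -431.

-431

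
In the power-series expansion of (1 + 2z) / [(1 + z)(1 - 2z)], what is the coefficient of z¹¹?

Partial fractions give a closed form: a_n = (-1/3)·(-1)^n + (4/3)·2^n.
At n = 11: a_11 = 2731.

2731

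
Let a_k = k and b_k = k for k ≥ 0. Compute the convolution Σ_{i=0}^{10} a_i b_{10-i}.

165

Write out a_i and b_{10-i} for i = 0,…,10 and sum the products.
Σ = 0·10 + 1·9 + 2·8 + 3·7 + 4·6 + 5·5 + 6·4 + 7·3 + 8·2 + 9·1 + 10·0 = 165.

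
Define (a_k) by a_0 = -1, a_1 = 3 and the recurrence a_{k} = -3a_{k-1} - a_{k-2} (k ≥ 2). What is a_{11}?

The ordinary generating function has denominator 1 + 3y + y^2.
Iterating the recurrence: a_0,…,a_{11} = -1, 3, -8, 21, -55, 144, -377, 987, -2584, 6765, -17711, 46368.

46368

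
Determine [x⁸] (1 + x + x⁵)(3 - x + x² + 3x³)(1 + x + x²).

3

(1 + x + x⁵) has coefficients 1,1,0,0,0,1 for degrees 0…5.
(3 - x + x² + 3x³) has coefficients 3,-1,1,3,0,0,0,0,0 for degrees 0…8.
Finally multiplying by (1 + x + x²), the product of all factors after the first has coefficients 3,2,3,3,4,3,0,0,0 for degrees 0…8.
[x⁸] = 1·0 + 1·0 + 1·3 = 3.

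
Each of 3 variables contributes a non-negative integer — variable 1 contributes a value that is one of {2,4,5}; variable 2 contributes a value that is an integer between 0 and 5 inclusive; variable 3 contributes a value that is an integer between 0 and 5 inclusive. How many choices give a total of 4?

4

The generating function for the choices is (y^2 + y^4 + y^5)·(1 + y + y^2 + y^3 + y^4 + y^5)·(1 + y + y^2 + y^3 + y^4 + y^5); the count is [y^4].
(y^2 + y^4 + y^5) has coefficients 0,0,1,0,1 for degrees 0…4.
(1 + y + y^2 + y^3 + y^4 + y^5) has coefficients 1,1,1,1,1 for degrees 0…4.
Finally multiplying by (1 + y + y^2 + y^3 + y^4 + y^5), the product of all factors after the first has coefficients 1,2,3,4,5 for degrees 0…4.
[y^4] = 1·3 + 1·1 = 4.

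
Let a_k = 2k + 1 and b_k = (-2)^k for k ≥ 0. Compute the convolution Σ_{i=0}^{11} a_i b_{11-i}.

-447

This is [x^11] in the product of the two ordinary generating functions.
Σ = 1·(-2048) + 3·1024 + 5·(-512) + 7·256 + 9·(-128) + 11·64 + 13·(-32) + 15·16 + 17·(-8) + 19·4 + 21·(-2) + 23·1 = -447.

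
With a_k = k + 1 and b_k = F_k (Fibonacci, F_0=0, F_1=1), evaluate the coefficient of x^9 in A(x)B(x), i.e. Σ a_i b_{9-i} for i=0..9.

The convolution is the t^9 coefficient of A(t)B(t).
Σ = 1·34 + 2·21 + 3·13 + 4·8 + 5·5 + 6·3 + 7·2 + 8·1 + 9·1 + 10·0 = 221.

221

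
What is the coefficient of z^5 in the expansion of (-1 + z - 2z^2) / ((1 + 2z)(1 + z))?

124

The denominator gives the recurrence a_n = −3a_(n−1) − 2a_(n−2) for n ≥ 3; the numerator fixes a_0 = -1, a_1 = 4, a_2 = -12.
Iterating: -1, 4, -12, 28, -60, 124, so a_5 = 124.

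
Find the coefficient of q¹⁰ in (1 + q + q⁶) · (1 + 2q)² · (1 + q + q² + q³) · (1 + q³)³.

80

(1 + q + q⁶) has coefficients 1,1,0,0,0,0,1 for degrees 0…6.
(1 + 2q)² has coefficients 1,4,4,0,0,0,0,0,0,0,0 for degrees 0…10.
Multiplying by (1 + q + q² + q³) gives running coefficients 1,5,9,9,8,4,0,0,0,0,0 for degrees 0…10.
Finally multiplying by (1 + q³)³, the product of all factors after the first has coefficients 1,5,9,12,23,31,30,39,39,28,29 for degrees 0…10.
[q¹⁰] = 1·29 + 1·28 + 1·23 = 80.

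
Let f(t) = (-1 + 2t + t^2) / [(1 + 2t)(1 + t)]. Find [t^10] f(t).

The denominator gives the recurrence a_n = −3a_(n−1) − 2a_(n−2) for n ≥ 3; the numerator fixes a_0 = -1, a_1 = 5, a_2 = -12.
Iterating: -1, 5, -12, 26, -54, 110, -222, 446, -894, 1790, -3582, so a_10 = -3582.

-3582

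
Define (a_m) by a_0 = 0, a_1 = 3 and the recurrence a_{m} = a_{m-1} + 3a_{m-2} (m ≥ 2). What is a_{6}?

The ordinary generating function has denominator 1 - t - 3t^2.
Iterating the recurrence: a_0,…,a_{6} = 0, 3, 3, 12, 21, 57, 120.

120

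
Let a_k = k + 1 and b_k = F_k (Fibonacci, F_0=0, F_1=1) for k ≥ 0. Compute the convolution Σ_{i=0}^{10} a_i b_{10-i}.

The convolution is the t^10 coefficient of A(t)B(t).
Σ = 1·55 + 2·34 + 3·21 + 4·13 + 5·8 + 6·5 + 7·3 + 8·2 + 9·1 + 10·1 + 11·0 = 364.

364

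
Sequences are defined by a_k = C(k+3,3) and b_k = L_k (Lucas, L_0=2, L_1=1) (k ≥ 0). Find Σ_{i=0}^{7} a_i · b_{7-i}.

This is [x^7] in the product of the two ordinary generating functions.
Σ = 1·29 + 4·18 + 10·11 + 20·7 + 35·4 + 56·3 + 84·1 + 120·2 = 983.

983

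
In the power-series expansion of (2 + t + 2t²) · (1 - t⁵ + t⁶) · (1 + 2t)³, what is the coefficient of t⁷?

-19

(2 + t + 2t²) has coefficients 2,1,2 for degrees 0…2.
(1 - t⁵ + t⁶) has coefficients 1,0,0,0,0,-1,1,0 for degrees 0…7.
Finally multiplying by (1 + 2t)³, the product of all factors after the first has coefficients 1,6,12,8,0,-1,-5,-6 for degrees 0…7.
[t⁷] = 2·(-6) + 1·(-5) + 2·(-1) = -19.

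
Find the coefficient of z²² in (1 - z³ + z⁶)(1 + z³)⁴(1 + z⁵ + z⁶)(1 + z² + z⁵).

(1 - z³ + z⁶) has coefficients 1,0,0,-1,0,0,1 for degrees 0…6.
(1 + z³)⁴ has coefficients 1,0,0,4,0,0,6,0,0,4,0,0,1,0,0,0,0,0,0,0,0,0,0 for degrees 0…22.
Multiplying by (1 + z⁵ + z⁶) gives running coefficients 1,0,0,4,0,1,7,0,4,8,0,6,7,0,4,4,0,1,1,0,0,0,0 for degrees 0…22.
Finally multiplying by (1 + z² + z⁵), the product of all factors after the first has coefficients 1,0,1,4,0,6,7,1,15,8,5,21,7,10,19,4,10,12,1,5,5,0,1 for degrees 0…22.
[z²²] = 1·1 − 1·5 + 1·10 = 6.

6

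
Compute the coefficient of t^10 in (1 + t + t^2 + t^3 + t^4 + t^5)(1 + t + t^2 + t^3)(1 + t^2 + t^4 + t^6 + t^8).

11

(1 + t + t^2 + t^3 + t^4 + t^5) has coefficients 1,1,1,1,1,1 for degrees 0…5.
(1 + t + t^2 + t^3) has coefficients 1,1,1,1,0,0,0,0,0,0,0 for degrees 0…10.
Finally multiplying by (1 + t^2 + t^4 + t^6 + t^8), the product of all factors after the first has coefficients 1,1,2,2,2,2,2,2,2,2,1 for degrees 0…10.
[t^10] = 1·1 + 1·2 + 1·2 + 1·2 + 1·2 + 1·2 = 11.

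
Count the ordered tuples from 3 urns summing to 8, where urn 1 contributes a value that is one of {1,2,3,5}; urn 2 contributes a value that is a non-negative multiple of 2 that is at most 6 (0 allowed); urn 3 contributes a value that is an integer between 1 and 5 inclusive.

10

The generating function for the choices is (z + z^2 + z^3 + z^5)·(1 + z^2 + z^4 + z^6)·(z + z^2 + z^3 + z^4 + z^5); the count is [z^8].
(z + z^2 + z^3 + z^5) has coefficients 0,1,1,1,0,1 for degrees 0…5.
(1 + z^2 + z^4 + z^6) has coefficients 1,0,1,0,1,0,1,0,0 for degrees 0…8.
Finally multiplying by (z + z^2 + z^3 + z^4 + z^5), the product of all factors after the first has coefficients 0,1,1,2,2,3,2,3,2 for degrees 0…8.
[z^8] = 1·3 + 1·2 + 1·3 + 1·2 = 10.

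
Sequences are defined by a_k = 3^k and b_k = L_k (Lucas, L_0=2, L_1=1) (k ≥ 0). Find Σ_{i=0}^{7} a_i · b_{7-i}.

This is [x^7] in the product of the two ordinary generating functions.
Σ = 1·29 + 3·18 + 9·11 + 27·7 + 81·4 + 243·3 + 729·1 + 2187·2 = 6527.

6527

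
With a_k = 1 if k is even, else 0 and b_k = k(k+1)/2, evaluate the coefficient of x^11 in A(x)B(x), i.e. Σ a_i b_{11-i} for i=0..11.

Write out a_i and b_{11-i} for i = 0,…,11 and sum the products.
Σ = 1·66 + 0·55 + 1·45 + 0·36 + 1·28 + 0·21 + 1·15 + 0·10 + 1·6 + 0·3 + 1·1 + 0·0 = 161.

161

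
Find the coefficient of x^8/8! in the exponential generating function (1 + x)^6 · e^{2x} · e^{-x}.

The EGF product rule gives c_8 = Σ_{k_1+k_2+k_3=8} C(8; k_1,k_2,k_3) · ∏ g_i(k_i), where (1+x)^6 gives the falling factorial (6)_k; e^{2x} gives (2)^k; e^{-x} gives (-1)^k.
g_1(k) for k = 0…8: 1, 6, 30, 120, 360, 720, 720, 0, 0.
g_2(k) for k = 0…8: 1, 2, 4, 8, 16, 32, 64, 128, 256.
g_3(k) for k = 0…8: 1, -1, 1, -1, 1, -1, 1, -1, 1.
First combine the last two factors: h(k) = Σ_j C(k,j)·g_2(j)·g_3(k−j) for k = 0…8: 1, 1, 1, 1, 1, 1, 1, 1, 1.
c_8 = Σ_k C(8,k)·g_1(k)·h(8−k) = 1·1·1 + 8·6·1 + 28·30·1 + 56·120·1 + 70·360·1 + 56·720·1 + 28·720·1 = 1 + 48 + 840 + 6720 + 25200 + 40320 + 20160 = 93289.

93289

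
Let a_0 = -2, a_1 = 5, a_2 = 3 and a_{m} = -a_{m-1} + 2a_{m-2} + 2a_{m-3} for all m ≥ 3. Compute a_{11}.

The ordinary generating function has denominator 1 + y - 2y^2 - 2y^3.
Iterating the recurrence: a_0,…,a_{11} = -2, 5, 3, 3, 13, -1, 33, -9, 73, -25, 153, -57.

-57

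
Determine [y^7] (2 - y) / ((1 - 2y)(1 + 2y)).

The denominator gives the recurrence a_n = 4a_(n−2) for n ≥ 3; the numerator fixes a_0 = 2, a_1 = -1, a_2 = 8.
Iterating: 2, -1, 8, -4, 32, -16, 128, -64, so a_7 = -64.

-64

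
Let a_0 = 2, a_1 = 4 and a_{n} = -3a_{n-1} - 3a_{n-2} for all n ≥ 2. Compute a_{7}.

The ordinary generating function has denominator 1 + 3t + 3t^2.
Iterating the recurrence: a_0,…,a_{7} = 2, 4, -18, 42, -72, 90, -54, -108.

-108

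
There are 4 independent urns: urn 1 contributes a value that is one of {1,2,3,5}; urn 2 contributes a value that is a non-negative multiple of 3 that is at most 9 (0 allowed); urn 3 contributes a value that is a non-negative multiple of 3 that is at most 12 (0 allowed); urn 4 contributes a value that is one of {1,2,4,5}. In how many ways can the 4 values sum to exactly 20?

The generating function for the choices is (x + x^2 + x^3 + x^5)·(1 + x^3 + x^6 + x^9)·(1 + x^3 + x^6 + x^9 + x^12)·(x + x^2 + x^4 + x^5); the count is [x^20].
(x + x^2 + x^3 + x^5) has coefficients 0,1,1,1,0,1 for degrees 0…5.
(1 + x^3 + x^6 + x^9) has coefficients 1,0,0,1,0,0,1,0,0,1,0,0,0,0,0,0,0,0,0,0,0 for degrees 0…20.
Multiplying by (1 + x^3 + x^6 + x^9 + x^12) gives running coefficients 1,0,0,2,0,0,3,0,0,4,0,0,4,0,0,3,0,0,2,0,0 for degrees 0…20.
Finally multiplying by (x + x^2 + x^4 + x^5), the product of all factors after the first has coefficients 0,1,1,0,3,3,0,5,5,0,7,7,0,8,8,0,7,7,0,5,5 for degrees 0…20.
[x^20] = 1·5 + 1·0 + 1·7 + 1·0 = 12.

12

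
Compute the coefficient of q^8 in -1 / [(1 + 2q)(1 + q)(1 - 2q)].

The denominator gives the recurrence a_n = −a_(n−1) + 4a_(n−2) + 4a_(n−3) for n ≥ 3; the numerator fixes a_0 = -1, a_1 = 1, a_2 = -5.
Iterating: -1, 1, -5, 5, -21, 21, -85, 85, -341, so a_8 = -341.

-341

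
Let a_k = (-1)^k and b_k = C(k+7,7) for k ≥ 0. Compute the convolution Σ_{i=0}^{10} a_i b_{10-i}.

12174

This is [x^10] in the product of the two ordinary generating functions.
Σ = 1·19448 − 1·11440 + 1·6435 − 1·3432 + 1·1716 − 1·792 + 1·330 − 1·120 + 1·36 − 1·8 + 1·1 = 12174.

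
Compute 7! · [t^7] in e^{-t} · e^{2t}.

The EGF product rule gives c_7 = Σ_{k_1+k_2=7} C(7; k_1,k_2) · ∏ g_i(k_i), where e^{-t} gives (-1)^k; e^{2t} gives (2)^k.
g_1(k) for k = 0…7: 1, -1, 1, -1, 1, -1, 1, -1.
g_2(k) for k = 0…7: 1, 2, 4, 8, 16, 32, 64, 128.
c_7 = Σ_k C(7,k)·g_1(k)·g_2(7−k) = 1·1·128 + 7·(-1)·64 + 21·1·32 + 35·(-1)·16 + 35·1·8 + 21·(-1)·4 + 7·1·2 + 1·(-1)·1 = 128 − 448 + 672 − 560 + 280 − 84 + 14 − 1 = 1.

1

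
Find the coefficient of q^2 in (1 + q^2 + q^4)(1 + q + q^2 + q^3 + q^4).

(1 + q^2 + q^4) has coefficients 1,0,1 for degrees 0…2.
(1 + q + q^2 + q^3 + q^4) has coefficients 1,1,1 for degrees 0…2.
[q^2] = 1·1 + 1·1 = 2.

2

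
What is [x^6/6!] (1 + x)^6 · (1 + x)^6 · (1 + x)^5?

8910720

The EGF product rule gives c_6 = Σ_{k_1+k_2+k_3=6} C(6; k_1,k_2,k_3) · ∏ g_i(k_i), where (1+x)^6 gives the falling factorial (6)_k; (1+x)^6 gives the falling factorial (6)_k; (1+x)^5 gives the falling factorial (5)_k.
g_1(k) for k = 0…6: 1, 6, 30, 120, 360, 720, 720.
g_2(k) for k = 0…6: 1, 6, 30, 120, 360, 720, 720.
g_3(k) for k = 0…6: 1, 5, 20, 60, 120, 120, 0.
First combine the last two factors: h(k) = Σ_j C(k,j)·g_2(j)·g_3(k−j) for k = 0…6: 1, 11, 110, 990, 7920, 55440, 332640.
c_6 = Σ_k C(6,k)·g_1(k)·h(6−k) = 1·1·332640 + 6·6·55440 + 15·30·7920 + 20·120·990 + 15·360·110 + 6·720·11 + 1·720·1 = 332640 + 1995840 + 3564000 + 2376000 + 594000 + 47520 + 720 = 8910720.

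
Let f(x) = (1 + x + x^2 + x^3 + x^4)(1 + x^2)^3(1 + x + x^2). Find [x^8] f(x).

(1 + x + x^2 + x^3 + x^4) has coefficients 1,1,1,1,1 for degrees 0…4.
(1 + x^2)^3 has coefficients 1,0,3,0,3,0,1,0,0 for degrees 0…8.
Finally multiplying by (1 + x + x^2), the product of all factors after the first has coefficients 1,1,4,3,6,3,4,1,1 for degrees 0…8.
[x^8] = 1·1 + 1·1 + 1·4 + 1·3 + 1·6 = 15.

15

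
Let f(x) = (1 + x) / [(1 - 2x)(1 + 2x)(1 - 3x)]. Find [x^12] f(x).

1269724

The denominator gives the recurrence a_n = 3a_(n−1) + 4a_(n−2) − 12a_(n−3) for n ≥ 3; the numerator fixes a_0 = 1, a_1 = 4, a_2 = 16.
Iterating: 1, 4, 16, 52, 172, 532, 1660, 5044, 15388, 46420, 140284, 421876, 1269724, so a_12 = 1269724.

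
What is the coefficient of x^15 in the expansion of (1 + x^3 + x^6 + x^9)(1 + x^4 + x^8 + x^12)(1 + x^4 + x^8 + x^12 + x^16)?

(1 + x^3 + x^6 + x^9) has coefficients 1,0,0,1,0,0,1,0,0,1 for degrees 0…9.
(1 + x^4 + x^8 + x^12) has coefficients 1,0,0,0,1,0,0,0,1,0,0,0,1,0,0,0 for degrees 0…15.
Finally multiplying by (1 + x^4 + x^8 + x^12 + x^16), the product of all factors after the first has coefficients 1,0,0,0,2,0,0,0,3,0,0,0,4,0,0,0 for degrees 0…15.
[x^15] = 1·0 + 1·4 + 1·0 + 1·0 = 4.

4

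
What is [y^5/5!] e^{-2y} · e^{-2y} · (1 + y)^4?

The EGF product rule gives c_5 = Σ_{k_1+k_2+k_3=5} C(5; k_1,k_2,k_3) · ∏ g_i(k_i), where e^{-2y} gives (-2)^k; e^{-2y} gives (-2)^k; (1+y)^4 gives the falling factorial (4)_k.
g_1(k) for k = 0…5: 1, -2, 4, -8, 16, -32.
g_2(k) for k = 0…5: 1, -2, 4, -8, 16, -32.
g_3(k) for k = 0…5: 1, 4, 12, 24, 24, 0.
First combine the last two factors: h(k) = Σ_j C(k,j)·g_2(j)·g_3(k−j) for k = 0…5: 1, 2, 0, -8, 8, 48.
c_5 = Σ_k C(5,k)·g_1(k)·h(5−k) = 1·1·48 + 5·(-2)·8 + 10·4·(-8) + 5·16·2 + 1·(-32)·1 = 48 − 80 − 320 + 160 − 32 = -224.

-224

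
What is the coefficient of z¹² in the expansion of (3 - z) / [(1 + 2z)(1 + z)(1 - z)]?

Partial fractions give a closed form: a_n = (14/3)·(-2)^n + (-2)·(-1)^n + (1/3)·1^n.
At n = 12: a_12 = 19113.

19113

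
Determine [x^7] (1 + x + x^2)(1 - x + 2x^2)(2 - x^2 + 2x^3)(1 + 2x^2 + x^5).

13

(1 + x + x^2) has coefficients 1,1,1 for degrees 0…2.
(1 - x + 2x^2) has coefficients 1,-1,2,0,0,0,0,0 for degrees 0…7.
Multiplying by (2 - x^2 + 2x^3) gives running coefficients 2,-2,3,3,-4,4,0,0 for degrees 0…7.
Finally multiplying by (1 + 2x^2 + x^5), the product of all factors after the first has coefficients 2,-2,7,-1,2,12,-10,11 for degrees 0…7.
[x^7] = 1·11 + 1·(-10) + 1·12 = 13.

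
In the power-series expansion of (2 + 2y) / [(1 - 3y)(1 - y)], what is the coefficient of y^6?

The denominator gives the recurrence a_n = 4a_(n−1) − 3a_(n−2) for n ≥ 3; the numerator fixes a_0 = 2, a_1 = 10, a_2 = 34.
Iterating: 2, 10, 34, 106, 322, 970, 2914, so a_6 = 2914.

2914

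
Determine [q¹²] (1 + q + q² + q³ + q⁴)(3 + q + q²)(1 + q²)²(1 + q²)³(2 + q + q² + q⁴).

(1 + q + q² + q³ + q⁴) has coefficients 1,1,1,1,1 for degrees 0…4.
(3 + q + q²) has coefficients 3,1,1,0,0,0,0,0,0,0,0,0,0 for degrees 0…12.
Multiplying by (1 + q²)² gives running coefficients 3,1,7,2,5,1,1,0,0,0,0,0,0 for degrees 0…12.
Multiplying by (1 + q²)³ gives running coefficients 3,1,16,5,35,10,40,10,25,5,8,1,1 for degrees 0…12.
Finally multiplying by (2 + q + q² + q⁴), the product of all factors after the first has coefficients 6,5,36,27,94,61,141,75,135,55,86,25,36 for degrees 0…12.
[q¹²] = 1·36 + 1·25 + 1·86 + 1·55 + 1·135 = 337.

337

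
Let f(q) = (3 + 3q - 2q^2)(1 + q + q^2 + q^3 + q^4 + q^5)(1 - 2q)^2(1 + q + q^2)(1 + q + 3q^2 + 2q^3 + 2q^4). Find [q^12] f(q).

78

(3 + 3q - 2q^2) has coefficients 3,3,-2 for degrees 0…2.
(1 + q + q^2 + q^3 + q^4 + q^5) has coefficients 1,1,1,1,1,1,0,0,0,0,0,0,0 for degrees 0…12.
Multiplying by (1 - 2q)^2 gives running coefficients 1,-3,1,1,1,1,0,4,0,0,0,0,0 for degrees 0…12.
Multiplying by (1 + q + q^2) gives running coefficients 1,-2,-1,-1,3,3,2,5,4,4,0,0,0 for degrees 0…12.
Finally multiplying by (1 + q + 3q^2 + 2q^3 + 2q^4), the product of all factors after the first has coefficients 1,-1,0,-6,-3,-3,10,20,27,33,30,30,16 for degrees 0…12.
[q^12] = 3·16 + 3·30 − 2·30 = 78.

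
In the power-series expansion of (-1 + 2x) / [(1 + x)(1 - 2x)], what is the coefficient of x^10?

The denominator gives the recurrence a_n = a_(n−1) + 2a_(n−2) for n ≥ 3; the numerator fixes a_0 = -1, a_1 = 1, a_2 = -1.
Iterating: -1, 1, -1, 1, -1, 1, -1, 1, -1, 1, -1, so a_10 = -1.

-1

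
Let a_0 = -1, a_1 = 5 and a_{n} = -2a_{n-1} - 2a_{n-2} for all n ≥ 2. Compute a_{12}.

64

The ordinary generating function has denominator 1 + 2q + 2q^2.
Iterating the recurrence: a_0,…,a_{12} = -1, 5, -8, 6, 4, -20, 32, -24, -16, 80, -128, 96, 64.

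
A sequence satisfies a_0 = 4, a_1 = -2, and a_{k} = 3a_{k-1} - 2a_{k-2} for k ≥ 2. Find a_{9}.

The ordinary generating function has denominator 1 - 3z + 2z^2.
Iterating the recurrence: a_0,…,a_{9} = 4, -2, -14, -38, -86, -182, -374, -758, -1526, -3062.

-3062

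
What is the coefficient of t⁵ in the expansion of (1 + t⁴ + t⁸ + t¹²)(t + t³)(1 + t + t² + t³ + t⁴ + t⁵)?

(1 + t⁴ + t⁸ + t¹²) has coefficients 1,0,0,0,1,0 for degrees 0…5.
(t + t³) has coefficients 0,1,0,1,0,0 for degrees 0…5.
Finally multiplying by (1 + t + t² + t³ + t⁴ + t⁵), the product of all factors after the first has coefficients 0,1,1,2,2,2 for degrees 0…5.
[t⁵] = 1·2 + 1·1 = 3.

3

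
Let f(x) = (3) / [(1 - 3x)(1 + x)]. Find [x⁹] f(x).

The denominator gives the recurrence a_n = 2a_(n−1) + 3a_(n−2) for n ≥ 2; the numerator fixes a_0 = 3, a_1 = 6.
Iterating: 3, 6, 21, 60, 183, 546, 1641, 4920, 14763, 44286, so a_9 = 44286.

44286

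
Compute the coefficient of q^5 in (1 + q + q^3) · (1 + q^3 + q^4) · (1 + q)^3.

(1 + q + q^3) has coefficients 1,1,0,1 for degrees 0…3.
(1 + q^3 + q^4) has coefficients 1,0,0,1,1,0 for degrees 0…5.
Finally multiplying by (1 + q)^3, the product of all factors after the first has coefficients 1,3,3,2,4,6 for degrees 0…5.
[q^5] = 1·6 + 1·4 + 1·3 = 13.

13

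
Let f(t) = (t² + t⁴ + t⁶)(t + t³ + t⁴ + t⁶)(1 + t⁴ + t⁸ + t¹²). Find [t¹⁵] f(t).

(t² + t⁴ + t⁶) has coefficients 0,0,1,0,1,0,1 for degrees 0…6.
(t + t³ + t⁴ + t⁶) has coefficients 0,1,0,1,1,0,1,0,0,0,0,0,0,0,0,0 for degrees 0…15.
Finally multiplying by (1 + t⁴ + t⁸ + t¹²), the product of all factors after the first has coefficients 0,1,0,1,1,1,1,1,1,1,1,1,1,1,1,1 for degrees 0…15.
[t¹⁵] = 1·1 + 1·1 + 1·1 = 3.

3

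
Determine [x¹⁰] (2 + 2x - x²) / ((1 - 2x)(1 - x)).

5629

The denominator gives the recurrence a_n = 3a_(n−1) − 2a_(n−2) for n ≥ 3; the numerator fixes a_0 = 2, a_1 = 8, a_2 = 19.
Iterating: 2, 8, 19, 41, 85, 173, 349, 701, 1405, 2813, 5629, so a_10 = 5629.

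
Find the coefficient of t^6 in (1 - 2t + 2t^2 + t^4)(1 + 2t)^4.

(1 - 2t + 2t^2 + t^4) has coefficients 1,-2,2,0,1 for degrees 0…4.
(1 + 2t)^4 has coefficients 1,8,24,32,16,0,0 for degrees 0…6.
[t^6] = 1·0 − 2·0 + 2·16 + 1·24 = 56.

56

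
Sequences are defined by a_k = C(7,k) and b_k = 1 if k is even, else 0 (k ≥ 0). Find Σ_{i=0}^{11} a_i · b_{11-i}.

The convolution is the t^11 coefficient of A(t)B(t).
Σ = 1·0 + 7·1 + 21·0 + 35·1 + 35·0 + 21·1 + 7·0 + 1·1 + 0·0 + 0·1 + 0·0 + 0·1 = 64.

64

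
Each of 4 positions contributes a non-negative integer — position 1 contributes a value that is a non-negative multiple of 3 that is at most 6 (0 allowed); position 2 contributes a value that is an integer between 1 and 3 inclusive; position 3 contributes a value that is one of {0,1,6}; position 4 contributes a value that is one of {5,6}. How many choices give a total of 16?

3

The generating function for the choices is (1 + q^3 + q^6)·(q + q^2 + q^3)·(1 + q + q^6)·(q^5 + q^6); the count is [q^16].
(1 + q^3 + q^6) has coefficients 1,0,0,1,0,0,1 for degrees 0…6.
(q + q^2 + q^3) has coefficients 0,1,1,1,0,0,0,0,0,0,0,0,0,0,0,0,0 for degrees 0…16.
Multiplying by (1 + q + q^6) gives running coefficients 0,1,2,2,1,0,0,1,1,1,0,0,0,0,0,0,0 for degrees 0…16.
Finally multiplying by (q^5 + q^6), the product of all factors after the first has coefficients 0,0,0,0,0,0,1,3,4,3,1,0,1,2,2,1,0 for degrees 0…16.
[q^16] = 1·0 + 1·2 + 1·1 = 3.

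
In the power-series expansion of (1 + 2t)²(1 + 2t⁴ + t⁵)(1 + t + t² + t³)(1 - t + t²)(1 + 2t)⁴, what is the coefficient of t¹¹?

(1 + 2t)² has coefficients 1,4,4 for degrees 0…2.
(1 + 2t⁴ + t⁵) has coefficients 1,0,0,0,2,1,0,0,0,0,0,0 for degrees 0…11.
Multiplying by (1 + t + t² + t³) gives running coefficients 1,1,1,1,2,3,3,3,1,0,0,0 for degrees 0…11.
Multiplying by (1 - t + t²) gives running coefficients 1,0,1,1,2,2,2,3,1,2,1,0 for degrees 0…11.
Finally multiplying by (1 + 2t)⁴, the product of all factors after the first has coefficients 1,8,25,41,50,74,114,147,169,178,169,136 for degrees 0…11.
[t¹¹] = 1·136 + 4·169 + 4·178 = 1524.

1524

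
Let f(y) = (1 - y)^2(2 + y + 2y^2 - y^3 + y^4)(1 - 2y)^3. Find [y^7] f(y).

(1 - y)^2 has coefficients 1,-2,1 for degrees 0…2.
(2 + y + 2y^2 - y^3 + y^4) has coefficients 2,1,2,-1,1,0,0,0 for degrees 0…7.
Finally multiplying by (1 - 2y)^3, the product of all factors after the first has coefficients 2,-11,20,-17,23,-34,20,-8 for degrees 0…7.
[y^7] = 1·(-8) − 2·20 + 1·(-34) = -82.

-82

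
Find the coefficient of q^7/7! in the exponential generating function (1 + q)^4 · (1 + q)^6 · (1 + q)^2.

3991680

The EGF product rule gives c_7 = Σ_{k_1+k_2+k_3=7} C(7; k_1,k_2,k_3) · ∏ g_i(k_i), where (1+q)^4 gives the falling factorial (4)_k; (1+q)^6 gives the falling factorial (6)_k; (1+q)^2 gives the falling factorial (2)_k.
g_1(k) for k = 0…7: 1, 4, 12, 24, 24, 0, 0, 0.
g_2(k) for k = 0…7: 1, 6, 30, 120, 360, 720, 720, 0.
g_3(k) for k = 0…7: 1, 2, 2, 0, 0, 0, 0, 0.
First combine the last two factors: h(k) = Σ_j C(k,j)·g_2(j)·g_3(k−j) for k = 0…7: 1, 8, 56, 336, 1680, 6720, 20160, 40320.
c_7 = Σ_k C(7,k)·g_1(k)·h(7−k) = 1·1·40320 + 7·4·20160 + 21·12·6720 + 35·24·1680 + 35·24·336 = 40320 + 564480 + 1693440 + 1411200 + 282240 = 3991680.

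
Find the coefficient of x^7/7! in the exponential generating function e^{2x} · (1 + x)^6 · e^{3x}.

The EGF product rule gives c_7 = Σ_{k_1+k_2+k_3=7} C(7; k_1,k_2,k_3) · ∏ g_i(k_i), where e^{2x} gives (2)^k; (1+x)^6 gives the falling factorial (6)_k; e^{3x} gives (3)^k.
g_1(k) for k = 0…7: 1, 2, 4, 8, 16, 32, 64, 128.
g_2(k) for k = 0…7: 1, 6, 30, 120, 360, 720, 720, 0.
g_3(k) for k = 0…7: 1, 3, 9, 27, 81, 243, 729, 2187.
First combine the last two factors: h(k) = Σ_j C(k,j)·g_2(j)·g_3(k−j) for k = 0…7: 1, 9, 75, 579, 4149, 27693, 173007, 1017495.
c_7 = Σ_k C(7,k)·g_1(k)·h(7−k) = 1·1·1017495 + 7·2·173007 + 21·4·27693 + 35·8·4149 + 35·16·579 + 21·32·75 + 7·64·9 + 1·128·1 = 1017495 + 2422098 + 2326212 + 1161720 + 324240 + 50400 + 4032 + 128 = 7306325.

7306325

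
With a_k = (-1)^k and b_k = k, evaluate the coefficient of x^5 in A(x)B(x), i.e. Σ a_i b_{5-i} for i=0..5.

3

The convolution is the t^5 coefficient of A(t)B(t).
Σ = 1·5 − 1·4 + 1·3 − 1·2 + 1·1 − 1·0 = 3.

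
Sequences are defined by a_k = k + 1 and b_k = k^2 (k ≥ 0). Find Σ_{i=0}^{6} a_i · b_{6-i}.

The convolution is the t^6 coefficient of A(t)B(t).
Σ = 1·36 + 2·25 + 3·16 + 4·9 + 5·4 + 6·1 + 7·0 = 196.

196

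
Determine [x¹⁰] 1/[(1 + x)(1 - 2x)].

Partial fractions give a closed form: a_n = (1/3)·(-1)^n + (2/3)·2^n.
At n = 10: a_10 = 683.

683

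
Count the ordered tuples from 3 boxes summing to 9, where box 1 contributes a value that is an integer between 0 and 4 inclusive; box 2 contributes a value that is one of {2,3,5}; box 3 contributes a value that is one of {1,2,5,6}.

The generating function for the choices is (1 + q + q^2 + q^3 + q^4)·(q^2 + q^3 + q^5)·(q + q^2 + q^5 + q^6); the count is [q^9].
(1 + q + q^2 + q^3 + q^4) has coefficients 1,1,1,1,1 for degrees 0…4.
(q^2 + q^3 + q^5) has coefficients 0,0,1,1,0,1,0,0,0,0 for degrees 0…9.
Finally multiplying by (q + q^2 + q^5 + q^6), the product of all factors after the first has coefficients 0,0,0,1,2,1,1,2,2,1 for degrees 0…9.
[q^9] = 1·1 + 1·2 + 1·2 + 1·1 + 1·1 = 7.

7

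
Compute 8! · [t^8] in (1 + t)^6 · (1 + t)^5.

The EGF product rule gives c_8 = Σ_{k_1+k_2=8} C(8; k_1,k_2) · ∏ g_i(k_i), where (1+t)^6 gives the falling factorial (6)_k; (1+t)^5 gives the falling factorial (5)_k.
g_1(k) for k = 0…8: 1, 6, 30, 120, 360, 720, 720, 0, 0.
g_2(k) for k = 0…8: 1, 5, 20, 60, 120, 120, 0, 0, 0.
c_8 = Σ_k C(8,k)·g_1(k)·g_2(8−k) = 56·120·120 + 70·360·120 + 56·720·60 + 28·720·20 = 806400 + 3024000 + 2419200 + 403200 = 6652800.

6652800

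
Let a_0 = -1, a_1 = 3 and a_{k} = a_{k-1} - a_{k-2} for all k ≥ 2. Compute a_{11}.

The ordinary generating function has denominator 1 - z + z^2.
Iterating the recurrence: a_0,…,a_{11} = -1, 3, 4, 1, -3, -4, -1, 3, 4, 1, -3, -4.

-4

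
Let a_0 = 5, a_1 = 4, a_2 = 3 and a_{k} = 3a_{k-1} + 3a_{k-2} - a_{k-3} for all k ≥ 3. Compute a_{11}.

547584

The ordinary generating function has denominator 1 - 3q - 3q^2 + q^3.
Iterating the recurrence: a_0,…,a_{11} = 5, 4, 3, 16, 53, 204, 755, 2824, 10533, 39316, 146723, 547584.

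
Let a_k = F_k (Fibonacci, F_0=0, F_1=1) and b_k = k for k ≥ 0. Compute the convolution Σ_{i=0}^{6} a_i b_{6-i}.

26

Write out a_i and b_{6-i} for i = 0,…,6 and sum the products.
Σ = 0·6 + 1·5 + 1·4 + 2·3 + 3·2 + 5·1 + 8·0 = 26.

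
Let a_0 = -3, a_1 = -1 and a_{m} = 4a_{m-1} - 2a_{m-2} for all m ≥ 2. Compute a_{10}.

The ordinary generating function has denominator 1 - 4q + 2q^2.
Iterating the recurrence: a_0,…,a_{10} = -3, -1, 2, 10, 36, 124, 424, 1448, 4944, 16880, 57632.

57632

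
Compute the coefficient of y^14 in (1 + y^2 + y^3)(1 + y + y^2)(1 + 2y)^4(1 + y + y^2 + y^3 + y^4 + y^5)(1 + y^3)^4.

6990

(1 + y^2 + y^3) has coefficients 1,0,1,1 for degrees 0…3.
(1 + y + y^2) has coefficients 1,1,1,0,0,0,0,0,0,0,0,0,0,0,0 for degrees 0…14.
Multiplying by (1 + 2y)^4 gives running coefficients 1,9,33,64,72,48,16,0,0,0,0,0,0,0,0 for degrees 0…14.
Multiplying by (1 + y + y^2 + y^3 + y^4 + y^5) gives running coefficients 1,10,43,107,179,227,242,233,200,136,64,16,0,0,0 for degrees 0…14.
Finally multiplying by (1 + y^3)^4, the product of all factors after the first has coefficients 1,10,43,111,219,399,676,1009,1366,1750,2110,2350,2425,2380,2215 for degrees 0…14.
[y^14] = 1·2215 + 1·2425 + 1·2350 = 6990.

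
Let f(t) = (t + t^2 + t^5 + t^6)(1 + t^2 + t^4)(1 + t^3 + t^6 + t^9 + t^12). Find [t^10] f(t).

(t + t^2 + t^5 + t^6) has coefficients 0,1,1,0,0,1,1 for degrees 0…6.
(1 + t^2 + t^4) has coefficients 1,0,1,0,1,0,0,0,0,0,0 for degrees 0…10.
Finally multiplying by (1 + t^3 + t^6 + t^9 + t^12), the product of all factors after the first has coefficients 1,0,1,1,1,1,1,1,1,1,1 for degrees 0…10.
[t^10] = 1·1 + 1·1 + 1·1 + 1·1 = 4.

4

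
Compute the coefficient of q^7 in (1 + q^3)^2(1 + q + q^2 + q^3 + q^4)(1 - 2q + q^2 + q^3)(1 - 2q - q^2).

-8

(1 + q^3)^2 has coefficients 1,0,0,2,0,0,1 for degrees 0…6.
(1 + q + q^2 + q^3 + q^4) has coefficients 1,1,1,1,1,0,0,0 for degrees 0…7.
Multiplying by (1 - 2q + q^2 + q^3) gives running coefficients 1,-1,0,1,1,0,2,1 for degrees 0…7.
Finally multiplying by (1 - 2q - q^2), the product of all factors after the first has coefficients 1,-3,1,2,-1,-3,1,-3 for degrees 0…7.
[q^7] = 1·(-3) + 2·(-1) + 1·(-3) = -8.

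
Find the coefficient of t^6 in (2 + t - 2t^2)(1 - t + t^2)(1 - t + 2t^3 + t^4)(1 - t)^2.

2

(2 + t - 2t^2) has coefficients 2,1,-2 for degrees 0…2.
(1 - t + t^2) has coefficients 1,-1,1,0,0,0,0 for degrees 0…6.
Multiplying by (1 - t + 2t^3 + t^4) gives running coefficients 1,-2,2,1,-1,1,1 for degrees 0…6.
Finally multiplying by (1 - t)^2, the product of all factors after the first has coefficients 1,-4,7,-5,-1,4,-2 for degrees 0…6.
[t^6] = 2·(-2) + 1·4 − 2·(-1) = 2.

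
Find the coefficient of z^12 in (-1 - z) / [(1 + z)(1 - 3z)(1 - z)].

The denominator gives the recurrence a_n = 3a_(n−1) + a_(n−2) − 3a_(n−3) for n ≥ 3; the numerator fixes a_0 = -1, a_1 = -4, a_2 = -13.
Iterating: -1, -4, -13, -40, -121, -364, -1093, -3280, -9841, -29524, -88573, -265720, -797161, so a_12 = -797161.

-797161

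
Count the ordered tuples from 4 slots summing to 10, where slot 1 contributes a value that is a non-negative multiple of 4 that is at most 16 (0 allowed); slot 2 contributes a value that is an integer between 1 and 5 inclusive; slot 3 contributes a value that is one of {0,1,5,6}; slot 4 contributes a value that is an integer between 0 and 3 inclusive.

The generating function for the choices is (1 + t⁴ + t⁸ + t¹² + t¹⁶)·(t + t² + t³ + t⁴ + t⁵)·(1 + t + t⁵ + t⁶)·(1 + t + t² + t³); the count is [t¹⁰].
(1 + t⁴ + t⁸ + t¹² + t¹⁶) has coefficients 1,0,0,0,1,0,0,0,1,0,0 for degrees 0…10.
(t + t² + t³ + t⁴ + t⁵) has coefficients 0,1,1,1,1,1,0,0,0,0,0 for degrees 0…10.
Multiplying by (1 + t + t⁵ + t⁶) gives running coefficients 0,1,2,2,2,2,2,2,2,2,2 for degrees 0…10.
Finally multiplying by (1 + t + t² + t³), the product of all factors after the first has coefficients 0,1,3,5,7,8,8,8,8,8,8 for degrees 0…10.
[t¹⁰] = 1·8 + 1·8 + 1·3 = 19.

19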